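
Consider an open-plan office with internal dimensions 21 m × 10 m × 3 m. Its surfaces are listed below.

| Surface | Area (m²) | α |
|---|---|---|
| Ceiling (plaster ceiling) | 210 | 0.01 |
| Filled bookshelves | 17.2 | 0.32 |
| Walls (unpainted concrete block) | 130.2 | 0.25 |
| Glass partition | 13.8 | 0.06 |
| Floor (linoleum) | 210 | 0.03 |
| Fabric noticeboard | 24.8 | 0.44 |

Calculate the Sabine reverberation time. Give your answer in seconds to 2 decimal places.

1.74 s

Summing Sᵢαᵢ: 2.100 + 5.504 + 32.550 + 0.828 + 6.300 + 10.912 → A = 58.194 sabins.
Volume V = 21 × 10 × 3 = 630 m³.
T = 0.161 V/A = 0.161·630/58.194 = 1.74 s.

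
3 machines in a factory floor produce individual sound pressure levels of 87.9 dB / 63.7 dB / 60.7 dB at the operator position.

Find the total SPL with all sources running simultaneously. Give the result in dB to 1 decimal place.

Σ 10^(Lᵢ/10) = 6.201e+08.
Combined level = 10 log₁₀(6.201e+08) = 87.9 dB.

87.9 dB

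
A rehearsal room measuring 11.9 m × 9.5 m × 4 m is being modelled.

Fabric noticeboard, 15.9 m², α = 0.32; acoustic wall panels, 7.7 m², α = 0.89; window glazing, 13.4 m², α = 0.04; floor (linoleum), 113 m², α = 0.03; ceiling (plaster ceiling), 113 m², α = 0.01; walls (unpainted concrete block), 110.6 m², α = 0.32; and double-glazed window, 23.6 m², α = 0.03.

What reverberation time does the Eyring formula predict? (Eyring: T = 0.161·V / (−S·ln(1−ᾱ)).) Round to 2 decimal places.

Total surface area S = 15.9 + 7.7 + 13.4 + 113 + 113 + 110.6 + 23.6 = 397.2 m².
Absorption A = 15.9×0.32 + 7.7×0.89 + 13.4×0.04 + 113×0.03 + 113×0.01 + 110.6×0.32 + 23.6×0.03 = 53.097 sabins.
Mean coefficient ᾱ = A/S = 0.1337.
−S·ln(1−ᾱ) = −397.2 × ln(1 − 0.1337) = 57.008.
V = 11.9 × 9.5 × 4 = 452.2 m³.
T = 0.161·V/[−S·ln(1−ᾱ)] = 0.161·452.2/57.008 = 1.28 s.

1.28 seconds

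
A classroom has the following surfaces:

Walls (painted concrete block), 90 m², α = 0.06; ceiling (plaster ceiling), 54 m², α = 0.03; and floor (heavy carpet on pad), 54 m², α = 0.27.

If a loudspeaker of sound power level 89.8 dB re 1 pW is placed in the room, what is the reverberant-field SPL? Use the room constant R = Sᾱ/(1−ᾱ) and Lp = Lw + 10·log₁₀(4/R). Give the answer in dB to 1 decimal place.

Σ(Sᵢαᵢ) = 90×0.06 + 54×0.03 + 54×0.27 = 21.600; total area S = 198.0 m².
ᾱ = 21.600/198.0 = 0.1091; R = Sᾱ/(1−ᾱ) = 21.600/(1−0.1091) = 24.245 m².
Lp = Lw + 10 log₁₀(4/R) = 89.8 -7.83 = 82.0 dB.

82.0 dB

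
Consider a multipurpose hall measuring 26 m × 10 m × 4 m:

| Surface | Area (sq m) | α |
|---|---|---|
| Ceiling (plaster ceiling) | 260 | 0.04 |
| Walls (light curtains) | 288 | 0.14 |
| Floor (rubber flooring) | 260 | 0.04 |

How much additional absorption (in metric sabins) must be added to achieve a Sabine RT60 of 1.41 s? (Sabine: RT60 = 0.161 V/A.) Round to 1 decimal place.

Summing Sᵢαᵢ: 10.400 + 40.320 + 10.400 → A₁ = 61.120 sabins.
V = 1040 m³. Required absorption A₂ = 0.161 × 1040 / 1.41 = 118.752 sabins.
Shortfall: 118.752 − 61.120 = 57.6 sabins.

57.6 sabins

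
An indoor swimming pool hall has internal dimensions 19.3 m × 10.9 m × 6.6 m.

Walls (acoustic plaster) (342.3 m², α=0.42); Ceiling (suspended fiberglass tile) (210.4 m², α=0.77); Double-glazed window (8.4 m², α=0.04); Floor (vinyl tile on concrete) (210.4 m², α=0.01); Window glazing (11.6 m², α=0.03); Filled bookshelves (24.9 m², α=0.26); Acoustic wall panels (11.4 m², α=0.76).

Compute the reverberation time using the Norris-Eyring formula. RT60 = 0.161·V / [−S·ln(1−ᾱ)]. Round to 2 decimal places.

0.54 sec

S = Σ Sᵢ = 819.4 m².
Absorption A = 342.3×0.42 + 210.4×0.77 + 8.4×0.04 + 210.4×0.01 + 11.6×0.03 + 24.9×0.26 + 11.4×0.76 = 323.700 sabins.
ᾱ = 323.700 / 819.4 = 0.3950.
Eyring denominator: −S ln(1−ᾱ) = 411.770.
V = 19.3 × 10.9 × 6.6 = 1388.442 m³.
T = 0.161·V/[−S·ln(1−ᾱ)] = 0.161·1388.442/411.770 = 0.54 s.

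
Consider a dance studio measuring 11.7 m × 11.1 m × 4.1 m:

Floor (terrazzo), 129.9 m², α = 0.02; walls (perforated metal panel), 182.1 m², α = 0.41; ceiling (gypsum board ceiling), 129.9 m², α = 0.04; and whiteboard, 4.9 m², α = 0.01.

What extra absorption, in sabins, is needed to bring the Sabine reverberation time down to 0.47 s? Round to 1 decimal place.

99.9 sabins

Total absorption A₁ = 129.9*0.02 + 182.1*0.41 + 129.9*0.04 + 4.9*0.01
  = 2.598 + 74.661 + 5.196 + 0.049 = 82.504 m² sabins.
V = 532.467 m³. Required absorption A₂ = 0.161 × 532.467 / 0.47 = 182.398 sabins.
Shortfall: 182.398 − 82.504 = 99.9 sabins.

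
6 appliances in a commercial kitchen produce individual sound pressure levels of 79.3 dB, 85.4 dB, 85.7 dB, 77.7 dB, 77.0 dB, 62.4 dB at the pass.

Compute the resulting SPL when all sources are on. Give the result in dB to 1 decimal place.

89.6 dB

Sum in the linear (power) domain: Σ 10^(Lᵢ/10) = 10^(79.3/10) + 10^(85.4/10) + 10^(85.7/10) + 10^(77.7/10) + 10^(77.0/10) + 10^(62.4/10) = 9.141e+08.
Back to dB: 10·log₁₀ Σ = 89.6 dB.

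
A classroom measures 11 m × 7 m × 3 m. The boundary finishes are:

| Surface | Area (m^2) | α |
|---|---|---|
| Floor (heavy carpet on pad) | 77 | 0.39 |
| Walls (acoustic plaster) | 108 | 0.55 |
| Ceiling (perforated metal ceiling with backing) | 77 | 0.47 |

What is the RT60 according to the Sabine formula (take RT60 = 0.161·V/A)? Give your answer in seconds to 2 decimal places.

Equivalent absorption area: A = 77×0.39 + 108×0.55 + 77×0.47 = 125.620 m^2.
Volume V = 11 × 7 × 3 = 231 m³.
RT60 = 0.161 · V / A = 0.161 × 231 / 125.620 = 0.30 s.

0.30 seconds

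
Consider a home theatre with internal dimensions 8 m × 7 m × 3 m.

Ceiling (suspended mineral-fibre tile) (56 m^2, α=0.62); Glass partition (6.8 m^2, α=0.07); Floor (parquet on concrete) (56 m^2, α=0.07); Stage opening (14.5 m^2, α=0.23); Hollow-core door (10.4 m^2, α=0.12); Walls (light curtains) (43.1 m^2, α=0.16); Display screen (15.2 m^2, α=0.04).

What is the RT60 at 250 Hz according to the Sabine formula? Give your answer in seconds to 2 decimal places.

0.53 sec

Equivalent absorption area: A = 56*0.62 + 6.8*0.07 + 56*0.07 + 14.5*0.23 + 10.4*0.12 + 43.1*0.16 + 15.2*0.04 = 51.203 m^2.
V = 8·7·3 = 168 m³.
Sabine: RT60 = 0.161 × 168 / 51.203 = 0.53 s.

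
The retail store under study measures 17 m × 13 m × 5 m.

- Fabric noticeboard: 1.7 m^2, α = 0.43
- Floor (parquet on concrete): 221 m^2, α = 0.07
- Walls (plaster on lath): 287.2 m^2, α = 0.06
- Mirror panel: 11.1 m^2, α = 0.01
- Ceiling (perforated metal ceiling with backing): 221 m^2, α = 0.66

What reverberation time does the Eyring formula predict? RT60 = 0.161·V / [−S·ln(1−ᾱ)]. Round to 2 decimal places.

0.87 s

Total surface area S = 1.7 + 221 + 287.2 + 11.1 + 221 = 742.0 m^2.
Σ(Sᵢαᵢ) = 1.7·0.43 + 221·0.07 + 287.2·0.06 + 11.1·0.01 + 221·0.66 = 179.404.
Mean coefficient ᾱ = A/S = 0.2418.
Eyring denominator: −S ln(1−ᾱ) = 205.392.
V = 17 × 13 × 5 = 1105 m³.
RT60 = 0.161 × 1105 / 205.392 = 0.87 s.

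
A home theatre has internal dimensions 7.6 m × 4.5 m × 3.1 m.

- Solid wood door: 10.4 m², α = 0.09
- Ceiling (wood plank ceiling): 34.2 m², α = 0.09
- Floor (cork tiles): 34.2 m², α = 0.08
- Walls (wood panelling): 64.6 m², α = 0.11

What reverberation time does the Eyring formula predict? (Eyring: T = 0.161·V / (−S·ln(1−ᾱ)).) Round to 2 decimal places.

S = Σ Sᵢ = 143.4 m².
Absorption A = 10.4×0.09 + 34.2×0.09 + 34.2×0.08 + 64.6×0.11 = 13.856 sabins.
ᾱ = 13.856 / 143.4 = 0.0966.
−S·ln(1−ᾱ) = −143.4 × ln(1 − 0.0966) = 14.568.
V = 7.6 × 4.5 × 3.1 = 106.02 m³.
RT60 = 0.161 × 106.02 / 14.568 = 1.17 s.

1.17 s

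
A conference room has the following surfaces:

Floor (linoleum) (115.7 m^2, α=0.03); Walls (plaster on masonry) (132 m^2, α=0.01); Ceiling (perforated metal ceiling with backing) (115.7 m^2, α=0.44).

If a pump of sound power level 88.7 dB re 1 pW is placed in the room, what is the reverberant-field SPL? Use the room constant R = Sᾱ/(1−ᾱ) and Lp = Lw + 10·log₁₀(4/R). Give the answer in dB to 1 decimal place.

A = 55.699 sabins; S = 363.4 m^2.
ᾱ = 0.1533, so room constant R = A/(1−ᾱ) = 65.784 m^2.
Lp = 88.7 + 10·log₁₀(4/65.784) = 88.7 + (-12.16) = 76.5 dB.

76.5 dB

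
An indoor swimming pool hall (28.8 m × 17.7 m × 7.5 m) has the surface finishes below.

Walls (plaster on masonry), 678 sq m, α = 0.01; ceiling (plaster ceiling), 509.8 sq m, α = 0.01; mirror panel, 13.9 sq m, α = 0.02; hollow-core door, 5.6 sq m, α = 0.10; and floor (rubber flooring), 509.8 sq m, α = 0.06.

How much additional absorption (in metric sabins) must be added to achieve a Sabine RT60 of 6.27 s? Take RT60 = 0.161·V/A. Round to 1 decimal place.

54.9 sabins

Summing Sᵢαᵢ: 6.780 + 5.098 + 0.278 + 0.560 + 30.588 → A₁ = 43.304 sabins.
Target A₂ = 0.161·3823.2/6.27 = 98.171 sabins (V = 3823.2 m³).
Shortfall: 98.171 − 43.304 = 54.9 sabins.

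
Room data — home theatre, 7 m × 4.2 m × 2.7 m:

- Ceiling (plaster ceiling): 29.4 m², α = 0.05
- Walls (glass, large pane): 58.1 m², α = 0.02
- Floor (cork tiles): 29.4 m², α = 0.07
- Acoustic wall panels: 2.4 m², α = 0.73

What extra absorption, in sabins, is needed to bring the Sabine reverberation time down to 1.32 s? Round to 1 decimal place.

3.2 sabins

Summing Sᵢαᵢ: 1.470 + 1.162 + 2.058 + 1.752 → A₁ = 6.442 sabins.
Target A₂ = 0.161·79.38/1.32 = 9.682 sabins (V = 79.38 m³).
ΔA = A₂ − A₁ = 9.682 − 6.442 = 3.2 sabins.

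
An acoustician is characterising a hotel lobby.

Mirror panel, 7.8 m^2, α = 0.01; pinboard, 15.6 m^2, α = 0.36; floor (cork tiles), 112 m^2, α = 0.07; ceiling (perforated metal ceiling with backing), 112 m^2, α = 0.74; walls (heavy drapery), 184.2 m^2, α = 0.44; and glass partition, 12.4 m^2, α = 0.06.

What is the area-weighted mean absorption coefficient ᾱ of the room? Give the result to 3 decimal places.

0.401

Total surface area S = 444.0 m^2.
A = 7.8*0.01 + 15.6*0.36 + 112*0.07 + 112*0.74 + 184.2*0.44 + 12.4*0.06 = 178.206 sabins.
ᾱ = 178.206 / 444.0 = 0.401.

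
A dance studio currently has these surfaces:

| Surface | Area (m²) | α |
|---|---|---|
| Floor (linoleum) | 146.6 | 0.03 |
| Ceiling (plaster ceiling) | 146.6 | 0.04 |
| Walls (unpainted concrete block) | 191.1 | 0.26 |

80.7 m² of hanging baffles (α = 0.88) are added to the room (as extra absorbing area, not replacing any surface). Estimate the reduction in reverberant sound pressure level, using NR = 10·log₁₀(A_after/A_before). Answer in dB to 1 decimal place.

3.4 dB

Summing Sᵢαᵢ: 4.398 + 5.864 + 49.686 → A_before = 59.948 sabins.
Treatment contributes 80.7·0.88 = 71.016 sabins.
New total A_after = 130.964 sabins.
Reduction = 10 log₁₀(A_after/A_before) = 10 log₁₀(2.1846) = 3.4 dB.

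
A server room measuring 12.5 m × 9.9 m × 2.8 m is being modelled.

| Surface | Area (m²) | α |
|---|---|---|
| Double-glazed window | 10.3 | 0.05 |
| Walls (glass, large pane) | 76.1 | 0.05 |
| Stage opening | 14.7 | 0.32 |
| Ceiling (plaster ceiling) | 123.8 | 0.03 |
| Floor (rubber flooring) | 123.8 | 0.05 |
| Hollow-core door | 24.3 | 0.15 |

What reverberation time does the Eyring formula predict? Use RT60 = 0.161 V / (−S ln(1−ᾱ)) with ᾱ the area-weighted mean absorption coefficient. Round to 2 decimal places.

2.40 seconds

S = Σ Sᵢ = 373.0 m².
Σ(Sᵢαᵢ) = 10.3·0.05 + 76.1·0.05 + 14.7·0.32 + 123.8·0.03 + 123.8·0.05 + 24.3·0.15 = 22.573.
Mean coefficient ᾱ = A/S = 0.0605.
−S·ln(1−ᾱ) = −373.0 × ln(1 − 0.0605) = 23.278.
V = 12.5 × 9.9 × 2.8 = 346.5 m³.
RT60 = 0.161 × 346.5 / 23.278 = 2.40 s.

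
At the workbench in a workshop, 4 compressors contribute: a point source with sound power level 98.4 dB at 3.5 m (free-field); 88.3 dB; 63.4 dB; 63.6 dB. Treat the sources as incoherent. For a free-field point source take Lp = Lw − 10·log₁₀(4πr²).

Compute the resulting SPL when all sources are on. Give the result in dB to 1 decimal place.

88.6 dB

Source at 3.5 m: Lp = 98.4 − 10·log₁₀(4π·3.5²) = 98.4 − 10·log₁₀(153.938) = 76.5 dB.
Σ 10^(Lᵢ/10) = 7.252e+08.
Combined level = 10 log₁₀(7.252e+08) = 88.6 dB.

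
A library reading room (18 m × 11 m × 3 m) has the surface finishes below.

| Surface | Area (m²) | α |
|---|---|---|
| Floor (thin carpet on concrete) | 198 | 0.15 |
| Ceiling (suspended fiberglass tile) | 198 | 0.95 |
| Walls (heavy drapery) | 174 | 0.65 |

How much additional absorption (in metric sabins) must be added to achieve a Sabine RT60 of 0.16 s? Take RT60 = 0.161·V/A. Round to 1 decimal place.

Equivalent absorption area: A₁ = 198*0.15 + 198*0.95 + 174*0.65 = 330.900 m².
Target A₂ = 0.161·594/0.16 = 597.712 sabins (V = 594 m³).
Additional absorption ΔA = 597.712 − 330.900 = 266.8 sabins.

266.8 sabins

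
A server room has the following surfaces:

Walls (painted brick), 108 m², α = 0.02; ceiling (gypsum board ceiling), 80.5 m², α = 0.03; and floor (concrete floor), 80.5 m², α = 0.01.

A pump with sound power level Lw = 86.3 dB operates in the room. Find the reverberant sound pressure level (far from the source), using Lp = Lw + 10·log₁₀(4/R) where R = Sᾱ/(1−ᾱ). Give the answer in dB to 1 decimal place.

Σ(Sᵢαᵢ) = 108·0.02 + 80.5·0.03 + 80.5·0.01 = 5.380; total area S = 269.0 m².
ᾱ = 0.0200, so room constant R = A/(1−ᾱ) = 5.490 m².
Lp = 86.3 + 10·log₁₀(4/5.490) = 86.3 + (-1.38) = 84.9 dB.

84.9 dB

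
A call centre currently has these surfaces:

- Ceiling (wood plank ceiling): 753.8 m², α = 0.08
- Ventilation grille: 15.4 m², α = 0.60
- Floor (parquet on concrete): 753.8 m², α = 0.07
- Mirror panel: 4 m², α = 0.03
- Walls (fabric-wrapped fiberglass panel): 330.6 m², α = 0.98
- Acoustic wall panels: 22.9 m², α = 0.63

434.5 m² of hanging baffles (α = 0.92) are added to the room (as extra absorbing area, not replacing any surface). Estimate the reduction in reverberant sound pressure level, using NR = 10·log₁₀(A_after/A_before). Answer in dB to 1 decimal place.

2.7 dB

Equivalent absorption area: A_before = 753.8·0.08 + 15.4·0.60 + 753.8·0.07 + 4·0.03 + 330.6·0.98 + 22.9·0.63 = 460.845 m².
Added absorption = 434.5 × 0.92 = 399.740 sabins.
A_after = 460.845 + 399.740 = 860.585 sabins.
NR = 10·log₁₀(860.585/460.845) = 2.7 dB.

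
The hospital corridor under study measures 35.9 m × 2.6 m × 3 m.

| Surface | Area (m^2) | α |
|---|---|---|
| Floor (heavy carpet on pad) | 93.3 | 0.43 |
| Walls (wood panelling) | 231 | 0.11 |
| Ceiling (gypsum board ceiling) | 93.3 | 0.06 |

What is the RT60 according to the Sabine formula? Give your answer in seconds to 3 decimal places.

A = Σ Sᵢαᵢ = 93.3×0.43 + 231×0.11 + 93.3×0.06 = 71.127 sabins.
V = 35.9·2.6·3 = 280.02 m³.
Sabine: RT60 = 0.161 × 280.02 / 71.127 = 0.634 s.

0.634 sec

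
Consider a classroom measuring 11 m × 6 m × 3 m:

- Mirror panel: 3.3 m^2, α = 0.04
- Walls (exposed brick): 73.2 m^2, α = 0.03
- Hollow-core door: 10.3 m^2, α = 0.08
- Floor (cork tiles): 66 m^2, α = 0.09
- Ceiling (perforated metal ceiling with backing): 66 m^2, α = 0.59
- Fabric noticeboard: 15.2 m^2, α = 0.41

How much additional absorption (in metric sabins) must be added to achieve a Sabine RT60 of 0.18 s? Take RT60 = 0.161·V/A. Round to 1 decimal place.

122.8 sabins

Equivalent absorption area: A₁ = 3.3·0.04 + 73.2·0.03 + 10.3·0.08 + 66·0.09 + 66·0.59 + 15.2·0.41 = 54.264 m^2.
For T = 0.18 s, need A₂ = 0.161·V/T = 0.161·198/0.18 = 177.100 sabins.
Shortfall: 177.100 − 54.264 = 122.8 sabins.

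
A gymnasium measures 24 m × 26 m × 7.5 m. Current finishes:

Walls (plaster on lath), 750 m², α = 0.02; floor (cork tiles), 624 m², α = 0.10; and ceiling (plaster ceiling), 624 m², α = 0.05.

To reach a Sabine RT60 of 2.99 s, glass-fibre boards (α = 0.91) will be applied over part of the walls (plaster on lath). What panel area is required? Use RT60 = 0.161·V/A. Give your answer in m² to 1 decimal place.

Total absorption A₁ = 750·0.02 + 624·0.10 + 624·0.05
  = 15.000 + 62.400 + 31.200 = 108.600 m² sabins.
Required A₂ = 0.161·4680/2.99 = 252.000 sabins.
ΔA needed = 252.000 − 108.600 = 143.400 sabins.
Net gain per m²: Δα = 0.91 − 0.02 = 0.89.
Area = ΔA/Δα = 143.400/0.89 = 161.1 m².

161.1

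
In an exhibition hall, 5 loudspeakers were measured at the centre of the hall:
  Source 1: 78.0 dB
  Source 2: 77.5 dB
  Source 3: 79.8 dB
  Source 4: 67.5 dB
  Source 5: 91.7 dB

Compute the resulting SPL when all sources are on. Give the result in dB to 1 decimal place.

Sum in the linear (power) domain: Σ 10^(Lᵢ/10) = 10^(78.0/10) + 10^(77.5/10) + 10^(79.8/10) + 10^(67.5/10) + 10^(91.7/10) = 1.7e+09.
L_total = 10·log₁₀(1.7e+09) = 92.3 dB.

92.3 dB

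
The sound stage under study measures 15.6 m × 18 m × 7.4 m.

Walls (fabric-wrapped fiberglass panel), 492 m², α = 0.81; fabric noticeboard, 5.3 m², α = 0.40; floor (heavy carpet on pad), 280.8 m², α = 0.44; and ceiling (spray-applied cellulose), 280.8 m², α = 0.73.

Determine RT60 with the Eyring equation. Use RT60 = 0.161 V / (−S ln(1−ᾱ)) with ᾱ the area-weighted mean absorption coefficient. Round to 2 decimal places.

S = Σ Sᵢ = 1058.9 m².
Absorption A = 492×0.81 + 5.3×0.40 + 280.8×0.44 + 280.8×0.73 = 729.176 sabins.
Mean coefficient ᾱ = A/S = 0.6886.
Eyring denominator: −S ln(1−ᾱ) = 1235.394.
V = 15.6 × 18 × 7.4 = 2077.92 m³.
RT60 = 0.161 × 2077.92 / 1235.394 = 0.27 s.

0.27 s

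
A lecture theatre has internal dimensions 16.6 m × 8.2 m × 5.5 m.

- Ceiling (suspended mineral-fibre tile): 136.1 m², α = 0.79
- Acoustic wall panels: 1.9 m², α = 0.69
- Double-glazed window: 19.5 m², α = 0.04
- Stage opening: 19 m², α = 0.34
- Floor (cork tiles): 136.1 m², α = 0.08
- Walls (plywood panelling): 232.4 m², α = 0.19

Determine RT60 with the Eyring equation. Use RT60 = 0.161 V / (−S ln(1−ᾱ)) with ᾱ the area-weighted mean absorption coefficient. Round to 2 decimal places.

Total surface area S = 136.1 + 1.9 + 19.5 + 19 + 136.1 + 232.4 = 545.0 m².
Absorption A = 136.1·0.79 + 1.9·0.69 + 19.5·0.04 + 19·0.34 + 136.1·0.08 + 232.4·0.19 = 171.114 sabins.
ᾱ = 171.114 / 545.0 = 0.3140.
Eyring denominator: −S ln(1−ᾱ) = 205.398.
V = 16.6 × 8.2 × 5.5 = 748.66 m³.
T = 0.161·V/[−S·ln(1−ᾱ)] = 0.161·748.66/205.398 = 0.59 s.

0.59 s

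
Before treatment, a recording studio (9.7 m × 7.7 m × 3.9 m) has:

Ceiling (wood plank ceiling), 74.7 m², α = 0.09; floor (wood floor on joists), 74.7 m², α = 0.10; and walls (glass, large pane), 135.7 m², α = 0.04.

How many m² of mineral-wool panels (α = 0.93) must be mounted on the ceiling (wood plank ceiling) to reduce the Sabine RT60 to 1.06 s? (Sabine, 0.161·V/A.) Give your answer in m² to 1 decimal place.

Equivalent absorption area: A₁ = 74.7·0.09 + 74.7·0.10 + 135.7·0.04 = 19.621 m².
Required A₂ = 0.161·291.291/1.06 = 44.243 sabins.
ΔA needed = 44.243 − 19.621 = 24.622 sabins.
Each m² of panel replacing the ceiling (wood plank ceiling) adds (0.93 − 0.09) = 0.84 sabins.
Panel area = 24.622 / 0.84 = 29.3 m².

29.3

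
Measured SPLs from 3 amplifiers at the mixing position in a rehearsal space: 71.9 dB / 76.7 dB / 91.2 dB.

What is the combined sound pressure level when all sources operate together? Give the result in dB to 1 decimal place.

91.4 dB

Σ 10^(Lᵢ/10) = 1.381e+09.
L_total = 10·log₁₀(1.381e+09) = 91.4 dB.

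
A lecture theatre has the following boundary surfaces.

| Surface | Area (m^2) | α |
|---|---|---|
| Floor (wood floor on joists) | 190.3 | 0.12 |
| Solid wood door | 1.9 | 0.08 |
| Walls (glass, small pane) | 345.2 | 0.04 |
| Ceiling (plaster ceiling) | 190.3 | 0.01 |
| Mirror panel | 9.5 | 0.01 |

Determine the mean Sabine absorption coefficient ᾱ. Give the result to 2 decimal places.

0.05

S = Σ Sᵢ = 190.3 + 1.9 + 345.2 + 190.3 + 9.5 = 737.2 m^2.
Σ(Sᵢαᵢ) = 190.3·0.12 + 1.9·0.08 + 345.2·0.04 + 190.3·0.01 + 9.5·0.01 = 38.794.
ᾱ = 38.794 / 737.2 = 0.05.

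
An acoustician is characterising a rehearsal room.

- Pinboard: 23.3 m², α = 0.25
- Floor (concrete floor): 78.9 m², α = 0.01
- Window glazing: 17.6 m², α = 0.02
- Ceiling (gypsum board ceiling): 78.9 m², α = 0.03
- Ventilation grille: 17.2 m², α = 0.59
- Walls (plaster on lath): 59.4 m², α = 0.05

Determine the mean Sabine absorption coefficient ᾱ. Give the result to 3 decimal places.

0.082

S = Σ Sᵢ = 23.3 + 78.9 + 17.6 + 78.9 + 17.2 + 59.4 = 275.3 m².
A = 23.3·0.25 + 78.9·0.01 + 17.6·0.02 + 78.9·0.03 + 17.2·0.59 + 59.4·0.05 = 22.451 sabins.
ᾱ = A/S = 0.082.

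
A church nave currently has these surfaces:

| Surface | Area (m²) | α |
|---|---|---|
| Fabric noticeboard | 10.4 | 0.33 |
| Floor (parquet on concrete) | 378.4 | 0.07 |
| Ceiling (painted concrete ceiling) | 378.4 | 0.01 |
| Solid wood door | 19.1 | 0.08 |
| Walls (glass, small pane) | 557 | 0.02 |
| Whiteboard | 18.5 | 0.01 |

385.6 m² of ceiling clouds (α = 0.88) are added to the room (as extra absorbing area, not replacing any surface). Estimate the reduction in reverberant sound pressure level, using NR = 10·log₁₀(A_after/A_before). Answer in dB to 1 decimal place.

Total absorption A_before = 10.4×0.33 + 378.4×0.07 + 378.4×0.01 + 19.1×0.08 + 557×0.02 + 18.5×0.01
  = 3.432 + 26.488 + 3.784 + 1.528 + 11.140 + 0.185 = 46.557 m² sabins.
Added absorption = 385.6 × 0.88 = 339.328 sabins.
New total A_after = 385.885 sabins.
NR = 10·log₁₀(385.885/46.557) = 9.2 dB.

9.2 dB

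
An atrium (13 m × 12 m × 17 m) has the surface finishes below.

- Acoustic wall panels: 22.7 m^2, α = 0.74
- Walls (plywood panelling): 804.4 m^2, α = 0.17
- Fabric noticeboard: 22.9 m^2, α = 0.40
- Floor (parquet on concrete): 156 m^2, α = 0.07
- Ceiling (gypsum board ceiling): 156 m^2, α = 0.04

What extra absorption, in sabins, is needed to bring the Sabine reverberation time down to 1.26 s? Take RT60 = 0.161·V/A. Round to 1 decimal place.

159.0 sabins

Summing Sᵢαᵢ: 16.798 + 136.748 + 9.160 + 10.920 + 6.240 → A₁ = 179.866 sabins.
V = 2652 m³. Required absorption A₂ = 0.161 × 2652 / 1.26 = 338.867 sabins.
Additional absorption ΔA = 338.867 − 179.866 = 159.0 sabins.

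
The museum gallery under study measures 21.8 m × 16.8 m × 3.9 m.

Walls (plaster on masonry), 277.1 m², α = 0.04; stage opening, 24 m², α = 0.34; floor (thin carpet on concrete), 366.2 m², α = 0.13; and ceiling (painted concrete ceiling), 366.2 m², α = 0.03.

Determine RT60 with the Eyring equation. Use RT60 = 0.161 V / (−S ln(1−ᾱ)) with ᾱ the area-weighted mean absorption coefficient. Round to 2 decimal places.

2.84 s

S = Σ Sᵢ = 1033.5 m².
Absorption A = 277.1×0.04 + 24×0.34 + 366.2×0.13 + 366.2×0.03 = 77.836 sabins.
ᾱ = 77.836 / 1033.5 = 0.0753.
−S·ln(1−ᾱ) = −1033.5 × ln(1 − 0.0753) = 80.908.
V = 21.8 × 16.8 × 3.9 = 1428.336 m³.
RT60 = 0.161 × 1428.336 / 80.908 = 2.84 s.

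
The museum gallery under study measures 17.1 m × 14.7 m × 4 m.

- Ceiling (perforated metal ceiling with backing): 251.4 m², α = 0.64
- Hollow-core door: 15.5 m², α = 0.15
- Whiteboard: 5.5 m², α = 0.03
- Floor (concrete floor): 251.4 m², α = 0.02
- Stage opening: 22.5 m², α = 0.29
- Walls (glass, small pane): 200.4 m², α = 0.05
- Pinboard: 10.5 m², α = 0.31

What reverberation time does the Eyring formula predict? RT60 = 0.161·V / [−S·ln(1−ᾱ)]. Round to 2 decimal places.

S = Σ Sᵢ = 757.2 m².
Absorption A = 251.4×0.64 + 15.5×0.15 + 5.5×0.03 + 251.4×0.02 + 22.5×0.29 + 200.4×0.05 + 10.5×0.31 = 188.214 sabins.
ᾱ = 188.214 / 757.2 = 0.2486.
Eyring denominator: −S ln(1−ᾱ) = 216.421.
V = 17.1 × 14.7 × 4 = 1005.48 m³.
RT60 = 0.161 × 1005.48 / 216.421 = 0.75 s.

0.75 s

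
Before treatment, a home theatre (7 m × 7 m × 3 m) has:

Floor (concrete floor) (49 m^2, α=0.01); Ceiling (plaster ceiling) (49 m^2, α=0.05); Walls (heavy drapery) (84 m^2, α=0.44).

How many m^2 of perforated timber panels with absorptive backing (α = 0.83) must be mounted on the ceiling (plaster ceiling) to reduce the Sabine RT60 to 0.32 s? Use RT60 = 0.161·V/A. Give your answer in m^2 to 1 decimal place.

Total absorption A₁ = 49×0.01 + 49×0.05 + 84×0.44
  = 0.490 + 2.450 + 36.960 = 39.900 m^2 sabins.
Required A₂ = 0.161·147/0.32 = 73.959 sabins.
Absorption to add: 73.959 − 39.900 = 34.059 sabins.
Net gain per m^2: Δα = 0.83 − 0.05 = 0.78.
Area = ΔA/Δα = 34.059/0.78 = 43.7 m^2.

43.7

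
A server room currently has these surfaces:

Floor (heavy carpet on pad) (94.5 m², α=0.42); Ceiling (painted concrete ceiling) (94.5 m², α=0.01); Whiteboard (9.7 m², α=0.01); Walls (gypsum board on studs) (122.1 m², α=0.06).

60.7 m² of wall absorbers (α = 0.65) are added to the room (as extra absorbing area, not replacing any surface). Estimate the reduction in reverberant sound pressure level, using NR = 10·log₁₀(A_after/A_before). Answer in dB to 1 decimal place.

Summing Sᵢαᵢ: 39.690 + 0.945 + 0.097 + 7.326 → A_before = 48.058 sabins.
Added absorption = 60.7 × 0.65 = 39.455 sabins.
A_after = 48.058 + 39.455 = 87.513 sabins.
Reduction = 10 log₁₀(A_after/A_before) = 10 log₁₀(1.8210) = 2.6 dB.

2.6 dB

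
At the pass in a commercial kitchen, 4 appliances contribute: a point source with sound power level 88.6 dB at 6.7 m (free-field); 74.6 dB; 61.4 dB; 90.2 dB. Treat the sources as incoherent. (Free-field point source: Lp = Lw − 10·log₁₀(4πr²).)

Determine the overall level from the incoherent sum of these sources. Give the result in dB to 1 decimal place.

Source at 6.7 m: Lp = 88.6 − 10·log₁₀(4π·6.7²) = 88.6 − 10·log₁₀(564.104) = 61.1 dB.
Sum in the linear (power) domain: Σ 10^(Lᵢ/10) = 10^(61.1/10) + 10^(74.6/10) + 10^(61.4/10) + 10^(90.2/10) = 1.079e+09.
Combined level = 10 log₁₀(1.079e+09) = 90.3 dB.

90.3 dB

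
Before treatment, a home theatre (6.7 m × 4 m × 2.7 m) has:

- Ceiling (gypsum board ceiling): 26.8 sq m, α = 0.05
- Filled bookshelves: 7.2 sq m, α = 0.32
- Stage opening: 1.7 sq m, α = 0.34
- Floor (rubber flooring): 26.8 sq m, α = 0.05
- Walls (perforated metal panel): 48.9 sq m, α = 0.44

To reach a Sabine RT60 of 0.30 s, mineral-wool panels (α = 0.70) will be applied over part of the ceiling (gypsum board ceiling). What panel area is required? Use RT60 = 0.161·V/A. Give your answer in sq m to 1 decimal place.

18.1

Equivalent absorption area: A₁ = 26.8×0.05 + 7.2×0.32 + 1.7×0.34 + 26.8×0.05 + 48.9×0.44 = 27.078 sq m.
Required A₂ = 0.161·72.36/0.30 = 38.833 sabins.
Absorption to add: 38.833 − 27.078 = 11.755 sabins.
Each sq m of panel replacing the ceiling (gypsum board ceiling) adds (0.70 − 0.05) = 0.65 sabins.
Area = ΔA/Δα = 11.755/0.65 = 18.1 sq m.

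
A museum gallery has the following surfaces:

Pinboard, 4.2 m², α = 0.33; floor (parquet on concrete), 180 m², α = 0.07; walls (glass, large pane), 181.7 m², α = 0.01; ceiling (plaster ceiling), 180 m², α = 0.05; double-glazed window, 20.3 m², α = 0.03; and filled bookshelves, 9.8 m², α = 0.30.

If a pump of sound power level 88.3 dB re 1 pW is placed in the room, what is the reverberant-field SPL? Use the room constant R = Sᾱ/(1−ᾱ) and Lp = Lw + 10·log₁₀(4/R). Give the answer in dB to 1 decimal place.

Σ(Sᵢαᵢ) = 4.2·0.33 + 180·0.07 + 181.7·0.01 + 180·0.05 + 20.3·0.03 + 9.8·0.30 = 28.352; total area S = 576.0 m².
ᾱ = 0.0492, so room constant R = A/(1−ᾱ) = 29.819 m².
Lp = 88.3 + 10·log₁₀(4/29.819) = 88.3 + (-8.72) = 79.6 dB.

79.6 dB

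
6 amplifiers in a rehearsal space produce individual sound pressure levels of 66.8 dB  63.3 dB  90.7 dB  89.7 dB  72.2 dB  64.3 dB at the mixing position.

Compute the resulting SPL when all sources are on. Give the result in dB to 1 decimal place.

93.3 dB

Σ 10^(Lᵢ/10) = 2.134e+09.
Combined level = 10 log₁₀(2.134e+09) = 93.3 dB.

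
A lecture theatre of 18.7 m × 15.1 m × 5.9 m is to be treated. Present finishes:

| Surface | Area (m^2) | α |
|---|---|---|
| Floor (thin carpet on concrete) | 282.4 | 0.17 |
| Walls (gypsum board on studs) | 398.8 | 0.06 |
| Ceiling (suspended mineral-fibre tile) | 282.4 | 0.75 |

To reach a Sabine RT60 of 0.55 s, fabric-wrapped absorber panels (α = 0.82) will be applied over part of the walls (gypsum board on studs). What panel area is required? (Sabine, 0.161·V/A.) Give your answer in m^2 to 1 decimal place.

A₁ = Σ Sᵢαᵢ = 282.4×0.17 + 398.8×0.06 + 282.4×0.75 = 283.736 sabins.
Required A₂ = 0.161·1665.983/0.55 = 487.679 sabins.
Absorption to add: 487.679 − 283.736 = 203.943 sabins.
Each m^2 of panel replacing the walls (gypsum board on studs) adds (0.82 − 0.06) = 0.76 sabins.
Area = ΔA/Δα = 203.943/0.76 = 268.3 m^2.

268.3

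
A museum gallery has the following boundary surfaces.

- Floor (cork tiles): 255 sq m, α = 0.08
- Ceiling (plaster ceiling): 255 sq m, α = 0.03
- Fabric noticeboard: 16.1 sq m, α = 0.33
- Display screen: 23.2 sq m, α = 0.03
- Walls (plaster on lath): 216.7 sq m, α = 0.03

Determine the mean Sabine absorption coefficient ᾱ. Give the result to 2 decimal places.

S = Σ Sᵢ = 255 + 255 + 16.1 + 23.2 + 216.7 = 766.0 sq m.
A = 255·0.08 + 255·0.03 + 16.1·0.33 + 23.2·0.03 + 216.7·0.03 = 40.560 sabins.
ᾱ = A/S = 0.05.

0.05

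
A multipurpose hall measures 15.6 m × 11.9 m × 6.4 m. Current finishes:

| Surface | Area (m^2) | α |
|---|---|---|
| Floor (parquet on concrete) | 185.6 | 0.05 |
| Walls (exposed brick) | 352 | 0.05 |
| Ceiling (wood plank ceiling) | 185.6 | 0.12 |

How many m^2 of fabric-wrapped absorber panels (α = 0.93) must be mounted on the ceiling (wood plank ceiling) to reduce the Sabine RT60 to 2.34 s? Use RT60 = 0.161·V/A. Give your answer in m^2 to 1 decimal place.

Total absorption A₁ = 185.6*0.05 + 352*0.05 + 185.6*0.12
  = 9.280 + 17.600 + 22.272 = 49.152 m^2 sabins.
V = 1188.096 m³. Target absorption A₂ = 0.161 × 1188.096 / 2.34 = 81.745 sabins.
ΔA needed = 81.745 − 49.152 = 32.593 sabins.
Net gain per m^2: Δα = 0.93 − 0.12 = 0.81.
Area = ΔA/Δα = 32.593/0.81 = 40.2 m^2.

40.2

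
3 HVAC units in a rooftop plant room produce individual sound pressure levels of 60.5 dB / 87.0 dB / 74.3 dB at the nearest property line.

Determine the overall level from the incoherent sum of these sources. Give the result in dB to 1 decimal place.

87.2 dB

Converting to relative power and adding: 10^(60.5/10) + 10^(87.0/10) + 10^(74.3/10) = 5.292e+08.
Back to dB: 10·log₁₀ Σ = 87.2 dB.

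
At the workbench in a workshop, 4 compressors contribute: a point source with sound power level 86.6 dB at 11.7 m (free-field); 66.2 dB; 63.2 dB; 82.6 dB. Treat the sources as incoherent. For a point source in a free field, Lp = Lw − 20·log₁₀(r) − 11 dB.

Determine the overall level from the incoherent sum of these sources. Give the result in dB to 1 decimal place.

82.8 dB

Source at 11.7 m: Lp = 86.6 − 20·log₁₀(11.7) − 11 = 54.2 dB.
Converting to relative power and adding: 10^(54.2/10) + 10^(66.2/10) + 10^(63.2/10) + 10^(82.6/10) = 1.885e+08.
Back to dB: 10·log₁₀ Σ = 82.8 dB.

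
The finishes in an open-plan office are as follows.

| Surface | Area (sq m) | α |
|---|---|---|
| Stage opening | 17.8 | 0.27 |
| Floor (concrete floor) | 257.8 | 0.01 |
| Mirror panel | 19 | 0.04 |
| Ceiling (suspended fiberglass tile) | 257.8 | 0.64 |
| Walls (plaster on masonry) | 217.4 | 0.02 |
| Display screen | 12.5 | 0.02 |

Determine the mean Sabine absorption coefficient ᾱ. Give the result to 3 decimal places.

Total surface area S = 782.3 sq m.
Σ(Sᵢαᵢ) = 17.8*0.27 + 257.8*0.01 + 19*0.04 + 257.8*0.64 + 217.4*0.02 + 12.5*0.02 = 177.734.
ᾱ = A/S = 0.227.

0.227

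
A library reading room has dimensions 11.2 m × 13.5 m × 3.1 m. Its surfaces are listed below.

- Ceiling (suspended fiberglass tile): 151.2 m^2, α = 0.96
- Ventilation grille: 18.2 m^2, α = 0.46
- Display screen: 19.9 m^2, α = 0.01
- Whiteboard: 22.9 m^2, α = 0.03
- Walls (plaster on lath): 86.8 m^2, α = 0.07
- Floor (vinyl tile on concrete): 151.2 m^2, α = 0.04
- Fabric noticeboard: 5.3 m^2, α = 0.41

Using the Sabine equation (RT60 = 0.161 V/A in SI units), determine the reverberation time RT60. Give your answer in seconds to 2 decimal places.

Total absorption A = 151.2·0.96 + 18.2·0.46 + 19.9·0.01 + 22.9·0.03 + 86.8·0.07 + 151.2·0.04 + 5.3·0.41
  = 145.152 + 8.372 + 0.199 + 0.687 + 6.076 + 6.048 + 2.173 = 168.707 m^2 sabins.
V = 11.2·13.5·3.1 = 468.72 m³.
Sabine: RT60 = 0.161 × 468.72 / 168.707 = 0.45 s.

0.45 s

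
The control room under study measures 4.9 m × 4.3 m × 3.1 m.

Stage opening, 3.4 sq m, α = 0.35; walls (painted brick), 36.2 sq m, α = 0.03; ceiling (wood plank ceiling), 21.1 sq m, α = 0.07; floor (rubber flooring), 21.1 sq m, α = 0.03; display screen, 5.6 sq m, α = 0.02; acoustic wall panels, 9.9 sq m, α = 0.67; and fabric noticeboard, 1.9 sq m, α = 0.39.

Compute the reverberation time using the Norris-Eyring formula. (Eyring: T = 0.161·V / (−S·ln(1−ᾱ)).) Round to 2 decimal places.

0.83 s

S = Σ Sᵢ = 99.2 sq m.
Σ(Sᵢαᵢ) = 3.4×0.35 + 36.2×0.03 + 21.1×0.07 + 21.1×0.03 + 5.6×0.02 + 9.9×0.67 + 1.9×0.39 = 11.872.
ᾱ = 11.872 / 99.2 = 0.1197.
Eyring denominator: −S ln(1−ᾱ) = 12.647.
V = 4.9 × 4.3 × 3.1 = 65.317 m³.
RT60 = 0.161 × 65.317 / 12.647 = 0.83 s.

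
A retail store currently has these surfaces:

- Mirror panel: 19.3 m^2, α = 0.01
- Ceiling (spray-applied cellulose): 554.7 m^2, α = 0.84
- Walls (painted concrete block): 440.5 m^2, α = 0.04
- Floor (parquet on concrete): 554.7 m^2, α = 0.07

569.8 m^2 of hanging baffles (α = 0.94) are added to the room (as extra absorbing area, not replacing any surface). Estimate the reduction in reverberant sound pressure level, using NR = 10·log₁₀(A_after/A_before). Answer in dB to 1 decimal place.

3.1 dB

Equivalent absorption area: A_before = 19.3*0.01 + 554.7*0.84 + 440.5*0.04 + 554.7*0.07 = 522.590 m^2.
Treatment contributes 569.8·0.94 = 535.612 sabins.
New total A_after = 1058.202 sabins.
Reduction = 10 log₁₀(A_after/A_before) = 10 log₁₀(2.0249) = 3.1 dB.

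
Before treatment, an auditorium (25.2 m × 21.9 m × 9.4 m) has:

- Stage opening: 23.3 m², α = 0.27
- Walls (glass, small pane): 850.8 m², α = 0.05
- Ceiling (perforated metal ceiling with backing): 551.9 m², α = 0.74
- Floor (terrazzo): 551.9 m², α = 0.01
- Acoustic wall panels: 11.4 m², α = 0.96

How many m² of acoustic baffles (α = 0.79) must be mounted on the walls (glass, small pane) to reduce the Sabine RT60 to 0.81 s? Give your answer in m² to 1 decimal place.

753.3

Total absorption A₁ = 23.3·0.27 + 850.8·0.05 + 551.9·0.74 + 551.9·0.01 + 11.4·0.96
  = 6.291 + 42.540 + 408.406 + 5.519 + 10.944 = 473.700 m² sabins.
V = 5187.672 m³. Target absorption A₂ = 0.161 × 5187.672 / 0.81 = 1031.130 sabins.
Absorption to add: 1031.130 − 473.700 = 557.430 sabins.
Each m² of panel replacing the walls (glass, small pane) adds (0.79 − 0.05) = 0.74 sabins.
Area = ΔA/Δα = 557.430/0.74 = 753.3 m².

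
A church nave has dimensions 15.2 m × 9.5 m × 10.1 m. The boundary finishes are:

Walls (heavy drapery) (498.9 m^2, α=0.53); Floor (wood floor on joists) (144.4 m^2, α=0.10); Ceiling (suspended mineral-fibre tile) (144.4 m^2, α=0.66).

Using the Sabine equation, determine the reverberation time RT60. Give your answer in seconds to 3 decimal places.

Equivalent absorption area: A = 498.9·0.53 + 144.4·0.10 + 144.4·0.66 = 374.161 m^2.
Room volume: 1458.44 m³.
T = 0.161 V/A = 0.161·1458.44/374.161 = 0.628 s.

0.628 s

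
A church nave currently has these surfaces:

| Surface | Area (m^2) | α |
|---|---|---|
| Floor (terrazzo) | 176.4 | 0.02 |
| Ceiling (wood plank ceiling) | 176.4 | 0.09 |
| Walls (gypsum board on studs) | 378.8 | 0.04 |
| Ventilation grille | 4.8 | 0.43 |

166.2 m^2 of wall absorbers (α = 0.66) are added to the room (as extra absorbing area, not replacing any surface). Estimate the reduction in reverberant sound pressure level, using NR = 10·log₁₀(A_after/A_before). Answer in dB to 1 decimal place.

6.0 dB

A_before = Σ Sᵢαᵢ = 176.4*0.02 + 176.4*0.09 + 378.8*0.04 + 4.8*0.43 = 36.620 sabins.
Treatment contributes 166.2·0.66 = 109.692 sabins.
New total A_after = 146.312 sabins.
Reduction = 10 log₁₀(A_after/A_before) = 10 log₁₀(3.9954) = 6.0 dB.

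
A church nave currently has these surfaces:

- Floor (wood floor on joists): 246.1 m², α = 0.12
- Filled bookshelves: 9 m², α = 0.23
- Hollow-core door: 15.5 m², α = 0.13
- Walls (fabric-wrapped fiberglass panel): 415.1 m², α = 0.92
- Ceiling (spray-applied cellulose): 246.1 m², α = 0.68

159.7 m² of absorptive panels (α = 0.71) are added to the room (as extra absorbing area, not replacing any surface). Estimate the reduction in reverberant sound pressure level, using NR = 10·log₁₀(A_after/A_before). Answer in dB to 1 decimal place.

0.8 dB

Total absorption A_before = 246.1·0.12 + 9·0.23 + 15.5·0.13 + 415.1·0.92 + 246.1·0.68
  = 29.532 + 2.070 + 2.015 + 381.892 + 167.348 = 582.857 m² sabins.
Added absorption = 159.7 × 0.71 = 113.387 sabins.
New total A_after = 696.244 sabins.
Reduction = 10 log₁₀(A_after/A_before) = 10 log₁₀(1.1945) = 0.8 dB.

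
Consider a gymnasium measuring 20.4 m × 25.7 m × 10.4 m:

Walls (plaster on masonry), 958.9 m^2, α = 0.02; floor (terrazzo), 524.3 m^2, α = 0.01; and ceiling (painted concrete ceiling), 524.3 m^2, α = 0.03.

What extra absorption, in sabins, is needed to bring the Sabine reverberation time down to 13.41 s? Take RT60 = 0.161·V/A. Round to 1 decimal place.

Summing Sᵢαᵢ: 19.178 + 5.243 + 15.729 → A₁ = 40.150 sabins.
For T = 13.41 s, need A₂ = 0.161·V/T = 0.161·5452.512/13.41 = 65.463 sabins.
Shortfall: 65.463 − 40.150 = 25.3 sabins.

25.3 sabins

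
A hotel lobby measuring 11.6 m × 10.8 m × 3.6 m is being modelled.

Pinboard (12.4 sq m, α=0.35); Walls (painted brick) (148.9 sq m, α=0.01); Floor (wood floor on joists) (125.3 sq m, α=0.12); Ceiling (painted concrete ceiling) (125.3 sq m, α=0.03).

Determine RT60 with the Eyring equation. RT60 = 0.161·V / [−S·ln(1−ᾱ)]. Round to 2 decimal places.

2.86 s

S = Σ Sᵢ = 411.9 sq m.
Absorption A = 12.4×0.35 + 148.9×0.01 + 125.3×0.12 + 125.3×0.03 = 24.624 sabins.
ᾱ = 24.624 / 411.9 = 0.0598.
−S·ln(1−ᾱ) = −411.9 × ln(1 − 0.0598) = 25.399.
V = 11.6 × 10.8 × 3.6 = 451.008 m³.
T = 0.161·V/[−S·ln(1−ᾱ)] = 0.161·451.008/25.399 = 2.86 s.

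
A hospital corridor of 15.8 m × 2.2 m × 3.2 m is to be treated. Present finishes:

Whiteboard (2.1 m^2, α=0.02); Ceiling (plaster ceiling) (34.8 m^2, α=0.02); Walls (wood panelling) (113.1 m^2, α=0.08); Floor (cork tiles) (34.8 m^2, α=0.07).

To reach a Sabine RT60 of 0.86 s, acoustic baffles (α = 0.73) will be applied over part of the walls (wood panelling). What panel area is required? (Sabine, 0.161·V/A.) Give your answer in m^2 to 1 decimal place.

13.2

A₁ = Σ Sᵢαᵢ = 2.1·0.02 + 34.8·0.02 + 113.1·0.08 + 34.8·0.07 = 12.222 sabins.
Required A₂ = 0.161·111.232/0.86 = 20.824 sabins.
ΔA needed = 20.824 − 12.222 = 8.602 sabins.
Each m^2 of panel replacing the walls (wood panelling) adds (0.73 − 0.08) = 0.65 sabins.
Area = ΔA/Δα = 8.602/0.65 = 13.2 m^2.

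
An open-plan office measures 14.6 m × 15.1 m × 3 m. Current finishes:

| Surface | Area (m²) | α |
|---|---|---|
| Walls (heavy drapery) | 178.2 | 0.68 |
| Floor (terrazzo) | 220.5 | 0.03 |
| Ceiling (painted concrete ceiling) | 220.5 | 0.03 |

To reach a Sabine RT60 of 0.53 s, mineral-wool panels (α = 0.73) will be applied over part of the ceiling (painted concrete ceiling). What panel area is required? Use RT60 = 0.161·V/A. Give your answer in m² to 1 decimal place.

Equivalent absorption area: A₁ = 178.2*0.68 + 220.5*0.03 + 220.5*0.03 = 134.406 m².
Required A₂ = 0.161·661.38/0.53 = 200.910 sabins.
Absorption to add: 200.910 − 134.406 = 66.504 sabins.
Net gain per m²: Δα = 0.73 − 0.03 = 0.70.
Area = ΔA/Δα = 66.504/0.70 = 95.0 m².

95.0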